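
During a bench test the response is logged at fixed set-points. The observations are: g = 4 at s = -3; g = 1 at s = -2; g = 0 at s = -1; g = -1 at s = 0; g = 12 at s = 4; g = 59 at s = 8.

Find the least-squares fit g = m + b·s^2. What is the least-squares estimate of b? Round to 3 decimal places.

b = 0.952

Sums needed: Σ1 = 6, Σs^2 = 94, Σs^2·s^2 = 4450.
And Σg = 75, Σs^2·g = 4008.
So AᵀA·[m, b]ᵀ = Aᵀg: [[6, 94]; [94, 4450]]·[m, b]ᵀ = [75, 4008]ᵀ.
det = 6·4450 − 94² = 17864.
m = (75·4450 − 94·4008)/17864 = -21501/8932; b = (6·4008 − 94·75)/17864 = 8499/8932.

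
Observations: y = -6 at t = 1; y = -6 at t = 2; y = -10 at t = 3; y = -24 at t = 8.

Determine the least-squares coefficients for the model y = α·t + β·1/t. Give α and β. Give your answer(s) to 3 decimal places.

α = -2.944, β = -2.582

Entries of AᵀA: Σt·t = 78, Σt·1/t = 4, Σ1/t·1/t = 793/576.
And Σt·y = -240, Σ1/t·y = -46/3.
So AᵀA·[α, β]ᵀ = Aᵀy: [[78, 4]; [4, 793/576]]·[α, β]ᵀ = [-240, -46/3]ᵀ.
Determinant 78·(793/576) − 4² = 8773/96.
α = ((-240)·(793/576) − 4·(-46/3))/(8773/96) = -25832/8773; β = (78·(-46/3) − 4·(-240))/(8773/96) = -22656/8773.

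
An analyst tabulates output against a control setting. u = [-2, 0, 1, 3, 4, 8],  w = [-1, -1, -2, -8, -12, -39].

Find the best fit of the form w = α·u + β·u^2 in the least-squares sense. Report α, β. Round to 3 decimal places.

α = -0.955, β = -0.494

AᵀA·[α, β]ᵀ = Aᵀw reads: 94·α + 596·β = -384;  596·α + 4450·β = -2766.
(Σu·u = 94, Σu·u^2 = 596, Σu^2·u^2 = 4450, Σu·w = -384, Σu^2·w = -2766.)
Determinant 94·4450 − 596² = 63084.
α = ((-384)·4450 − 596·(-2766))/63084 = -5022/5257; β = (94·(-2766) − 596·(-384))/63084 = -2595/5257.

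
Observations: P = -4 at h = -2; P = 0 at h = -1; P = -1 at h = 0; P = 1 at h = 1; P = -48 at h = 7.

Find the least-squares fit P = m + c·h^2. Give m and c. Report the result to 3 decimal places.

m = 0.485, c = -0.990

From the data, Σ1 = 5, Σh^2 = 55, Σh^2·h^2 = 2419.
For AᵀP: ΣP = -52, Σh^2·P = -2367.
So AᵀA·[m, c]ᵀ = AᵀP: [[5, 55]; [55, 2419]]·[m, c]ᵀ = [-52, -2367]ᵀ.
Eliminating c: 2419·(row 1) − 55·(row 2) gives 9070·m = 2419·(-52) − 55·(-2367) = 4397, so m = 4397/9070.
Then c = ((-2367) − 55·(4397/9070))/2419 = -1795/1814.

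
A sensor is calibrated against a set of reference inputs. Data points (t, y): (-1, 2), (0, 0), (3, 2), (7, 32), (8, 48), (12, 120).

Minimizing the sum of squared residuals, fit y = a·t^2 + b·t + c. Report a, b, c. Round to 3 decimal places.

a = 1.031, b = -2.312, c = -0.700

The normal system MᵀM·[a, b, c]ᵀ = Mᵀy is [[27315, 2609, 267]; [2609, 267, 29]; [267, 29, 6]]·[a, b, c]ᵀ = [21940, 2052, 204]ᵀ.
Row-reducing yields a = 169357/164280, b = -126609/54760, c = -28759/41070.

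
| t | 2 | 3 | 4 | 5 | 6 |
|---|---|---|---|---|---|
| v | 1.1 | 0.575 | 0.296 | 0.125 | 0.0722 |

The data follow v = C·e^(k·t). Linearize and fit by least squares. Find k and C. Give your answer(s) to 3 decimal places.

Taking logs, ln v = k·t + ln C, so regress ln v on t.
AᵀA = [[90.0000, 20.0000]; [20.0000, 5]], rhs = [-32.5062, -6.3832]ᵀ  (here Σt = 20.0000, Σ(t)² = 90.0000, Σln v = -6.3832, Σt·ln v = -32.5062).
Slope k = (n·Σt·ln v − Σt·Σln v)/(n·Σ(t)² − (Σt)²) = (5·-32.5062 − 20.0000·-6.3832)/50.0000 = -0.69733; ln C = (Σln v − k·Σt)/n = 1.51268, so C = exp(1.51268) = 4.53887.

k = -0.697, C = 4.539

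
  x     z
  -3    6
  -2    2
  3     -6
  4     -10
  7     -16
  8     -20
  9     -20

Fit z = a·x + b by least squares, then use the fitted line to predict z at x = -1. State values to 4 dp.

Setting ∂/∂a … = 0 gives: 232·a + 26·b = -532;  26·a + 7·b = -64.
(Σx·x = 232, Σx = 26, Σ1 = 7, Σx·z = -532, Σz = -64.)
Δ = 232·7 − 26² = 948.
a = ((-532)·7 − 26·(-64))/948 = -515/237; b = (232·(-64) − 26·(-532))/948 = -254/237.
At x = -1: ẑ = (-515/237)·(-1) + (-254/237)·(1) = 87/79.

ẑ = 1.1013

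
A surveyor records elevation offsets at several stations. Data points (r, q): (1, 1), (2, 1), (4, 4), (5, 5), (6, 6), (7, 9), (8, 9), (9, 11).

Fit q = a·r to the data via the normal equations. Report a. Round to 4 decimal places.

Normal-equation sums: Σr·r = 276.
And Σr·q = 314.
AᵀA·[a]ᵀ = Aᵀq becomes [[276]]·[a]ᵀ = [314]ᵀ.
Hence a = 314 / 276 ≈ 1.13768.

a = 1.1377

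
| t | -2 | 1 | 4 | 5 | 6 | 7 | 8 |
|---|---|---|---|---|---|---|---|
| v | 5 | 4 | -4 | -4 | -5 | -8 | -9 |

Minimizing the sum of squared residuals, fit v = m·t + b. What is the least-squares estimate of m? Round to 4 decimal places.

m = -1.5095

Forming MᵀM = [[195, 29]; [29, 7]] and Mᵀv = [-200, -21]ᵀ gives MᵀM·[m, b]ᵀ = Mᵀv.
Eliminating b: 7·(row 1) − 29·(row 2) gives 524·m = 7·(-200) − 29·(-21) = -791, so m = -791/524.
Then b = ((-21) − 29·(-791/524))/7 = 1705/524.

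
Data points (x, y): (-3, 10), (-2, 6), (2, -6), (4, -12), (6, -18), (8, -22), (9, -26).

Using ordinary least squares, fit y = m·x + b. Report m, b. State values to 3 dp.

m = -2.937, b = 0.356

From the data, Σx·x = 214, Σx = 24, Σ1 = 7.
Moment sums: Σx·y = -620, Σy = -68.
Eliminating b: 7·(row 1) − 24·(row 2) gives 922·m = 7·(-620) − 24·(-68) = -2708, so m = -1354/461.
Then b = ((-68) − 24·(-1354/461))/7 = 164/461.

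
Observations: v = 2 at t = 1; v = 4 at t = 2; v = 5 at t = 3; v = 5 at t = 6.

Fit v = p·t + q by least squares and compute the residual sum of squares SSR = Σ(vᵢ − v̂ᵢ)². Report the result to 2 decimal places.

With design matrix A, AᵀA = [[50, 12]; [12, 4]] and Aᵀv = [55, 16]ᵀ.
det = 50·4 − 12² = 56.
p = (55·4 − 12·16)/56 = 1/2; q = (50·16 − 12·55)/56 = 5/2.
Residuals: -1, 1/2, 1, -1/2; SSR = 5/2.

SSR = 2.50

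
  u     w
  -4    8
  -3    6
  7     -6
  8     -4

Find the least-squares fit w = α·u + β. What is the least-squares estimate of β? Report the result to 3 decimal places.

Normal-equation sums: Σu·u = 138, Σu = 8, Σ1 = 4.
And Σu·w = -124, Σw = 4.
So AᵀA·[α, β]ᵀ = Aᵀw: [[138, 8]; [8, 4]]·[α, β]ᵀ = [-124, 4]ᵀ.
det = 138·4 − 8² = 488.
α = ((-124)·4 − 8·4)/488 = -66/61; β = (138·4 − 8·(-124))/488 = 193/61.

β = 3.164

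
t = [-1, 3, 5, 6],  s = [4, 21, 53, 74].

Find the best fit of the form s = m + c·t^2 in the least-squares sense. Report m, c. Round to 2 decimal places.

The normal equations are: 4·m + 71·c = 152;  71·m + 2003·c = 4182.
(Σ1 = 4, Σt^2 = 71, Σt^2·t^2 = 2003, Σs = 152, Σt^2·s = 4182.)
det = 4·2003 − 71² = 2971.
m = (152·2003 − 71·4182)/2971 = 7534/2971; c = (4·4182 − 71·152)/2971 = 5936/2971.

m = 2.54, c = 2.00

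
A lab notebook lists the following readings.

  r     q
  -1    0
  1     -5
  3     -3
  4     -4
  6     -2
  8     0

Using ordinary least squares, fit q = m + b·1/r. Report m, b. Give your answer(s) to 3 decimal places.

Entries of AᵀA: Σ1 = 6, Σ1/r = 7/8, Σ1/r·1/r = 1277/576.
And Σq = -14, Σ1/r·q = -22/3.
So AᵀA·[m, b]ᵀ = Aᵀq: [[6, 7/8]; [7/8, 1277/576]]·[m, b]ᵀ = [-14, -22/3]ᵀ.
Eliminating b: (1277/576)·(row 1) − (7/8)·(row 2) gives (2407/192)·m = (1277/576)·(-14) − (7/8)·(-22/3) = -7091/288, so m = -14182/7221.
Then b = ((-22/3) − (7/8)·(-14182/7221))/(1277/576) = -6096/2407.

m = -1.964, b = -2.533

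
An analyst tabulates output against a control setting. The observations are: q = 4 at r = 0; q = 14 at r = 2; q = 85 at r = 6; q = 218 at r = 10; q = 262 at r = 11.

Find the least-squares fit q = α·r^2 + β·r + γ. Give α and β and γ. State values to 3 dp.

The normal equations are: 25953·α + 2555·β + 261·γ = 56618;  2555·α + 261·β + 29·γ = 5600;  261·α + 29·β + 5·γ = 583.
Inverting the 3×3 Gram matrix, [α, β, γ]ᵀ = [299997/150038, 221093/150038, 276124/75019]ᵀ.

α = 1.999, β = 1.474, γ = 3.681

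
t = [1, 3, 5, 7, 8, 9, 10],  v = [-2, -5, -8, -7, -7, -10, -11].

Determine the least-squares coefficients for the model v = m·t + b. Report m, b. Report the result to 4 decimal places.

Forming AᵀA = [[329, 43]; [43, 7]] and Aᵀv = [-362, -50]ᵀ gives AᵀA·[m, b]ᵀ = Aᵀv.
Eliminating b: 7·(row 1) − 43·(row 2) gives 454·m = 7·(-362) − 43·(-50) = -384, so m = -192/227.
Then b = ((-50) − 43·(-192/227))/7 = -442/227.

m = -0.8458, b = -1.9471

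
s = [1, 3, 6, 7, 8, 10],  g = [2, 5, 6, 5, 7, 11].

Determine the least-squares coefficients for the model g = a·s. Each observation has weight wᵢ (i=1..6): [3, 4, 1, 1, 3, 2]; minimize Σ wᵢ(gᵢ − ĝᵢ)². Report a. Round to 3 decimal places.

a = 1.017

Compute the Gram sums: Σwᵢ·s·s = 516.
And Σwᵢ·s·g = 525.
Hence a = 525 / 516 ≈ 1.01744.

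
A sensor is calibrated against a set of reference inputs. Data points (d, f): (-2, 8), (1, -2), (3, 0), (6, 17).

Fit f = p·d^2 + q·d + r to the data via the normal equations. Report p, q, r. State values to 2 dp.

The normal system AᵀA·[p, q, r]ᵀ = Aᵀf is [[1394, 236, 50]; [236, 50, 8]; [50, 8, 4]]·[p, q, r]ᵀ = [642, 84, 23]ᵀ.
Solving the 3×3 system (Gaussian elimination) gives p = 9/10, q = -211/85, r = -91/170.

p = 0.90, q = -2.48, r = -0.54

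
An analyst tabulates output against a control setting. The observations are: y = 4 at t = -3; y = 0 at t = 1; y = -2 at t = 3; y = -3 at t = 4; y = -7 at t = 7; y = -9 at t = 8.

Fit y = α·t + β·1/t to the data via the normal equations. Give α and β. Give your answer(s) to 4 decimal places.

α = -1.0672, β = 1.1569

Forming AᵀA = [[148, 6]; [6, 37277/28224]] and Aᵀy = [-151, -39/8]ᵀ gives AᵀA·[α, β]ᵀ = Aᵀy.
Δ = 148·(37277/28224) − 6² = 1125233/7056.
α = ((-151)·(37277/28224) − 6·(-39/8))/(1125233/7056) = -4803275/4500932; β = (148·(-39/8) − 6·(-151))/(1125233/7056) = 1301832/1125233.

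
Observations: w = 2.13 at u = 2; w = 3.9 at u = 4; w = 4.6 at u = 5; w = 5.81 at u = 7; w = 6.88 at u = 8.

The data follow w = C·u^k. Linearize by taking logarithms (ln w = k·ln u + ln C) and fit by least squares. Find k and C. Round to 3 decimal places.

Taking logs, ln w = k·ln u + ln C, so regress ln w on ln u.
Sums: Σln u = 7.7142, Σ(ln u)² = 13.1032, Σln w = 7.3314, Σln u·ln w = 12.3013.
Normal system: [[13.1032, 7.7142]; [7.7142, 5]]·[k, ln C]ᵀ = [12.3013, 7.3314]ᵀ.
Solving (det = 6.0066): k = 0.82425, ln C = 0.19458, so C = exp(0.19458) = 1.21480.

k = 0.824, C = 1.215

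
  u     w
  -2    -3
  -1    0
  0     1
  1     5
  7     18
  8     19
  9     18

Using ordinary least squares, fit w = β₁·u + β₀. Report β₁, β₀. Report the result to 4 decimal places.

XᵀX·[β₁, β₀]ᵀ = Xᵀw reads: 200·β₁ + 22·β₀ = 451;  22·β₁ + 7·β₀ = 58.
(Σu·u = 200, Σu = 22, Σ1 = 7, Σu·w = 451, Σw = 58.)
Determinant 200·7 − 22² = 916.
β₁ = (451·7 − 22·58)/916 = 1881/916; β₀ = (200·58 − 22·451)/916 = 839/458.

β₁ = 2.0535, β₀ = 1.8319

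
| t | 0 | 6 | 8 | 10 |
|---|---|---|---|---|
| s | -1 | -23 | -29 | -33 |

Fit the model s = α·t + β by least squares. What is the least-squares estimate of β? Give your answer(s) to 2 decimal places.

The normal equations are: 200·α + 24·β = -700;  24·α + 4·β = -86.
Eliminating β: 4·(row 1) − 24·(row 2) gives 224·α = 4·(-700) − 24·(-86) = -736, so α = -23/7.
Then β = ((-86) − 24·(-23/7))/4 = -25/14.

β = -1.79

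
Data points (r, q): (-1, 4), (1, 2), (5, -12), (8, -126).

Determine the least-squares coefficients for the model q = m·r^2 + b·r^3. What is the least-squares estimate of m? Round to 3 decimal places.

From the data, Σr^2·r^2 = 4723, Σr^2·r^3 = 35893, Σr^3·r^3 = 277771.
Right-hand side: Σr^2·q = -8358, Σr^3·q = -66014.
Normal equations: [[4723, 35893]; [35893, 277771]]·[m, b]ᵀ = [-8358, -66014]ᵀ.
Eliminating b: 277771·(row 1) − 35893·(row 2) gives 23604984·m = 277771·(-8358) − 35893·(-66014) = 47830484, so m = 919817/453942.
Then b = ((-66014) − 35893·(919817/453942))/277771 = -226739/453942.

m = 2.026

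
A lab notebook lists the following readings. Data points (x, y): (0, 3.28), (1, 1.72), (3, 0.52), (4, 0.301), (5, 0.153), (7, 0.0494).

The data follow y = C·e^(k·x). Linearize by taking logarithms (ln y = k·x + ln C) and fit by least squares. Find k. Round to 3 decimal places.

With ln yᵢ as the transformed response and xᵢ as the regressor:
Σx = 20.0000, Σ(x)² = 100.0000, Σln y = -5.0095, Σx·ln y = -36.6633.
Equations: 100.0000·k + 20.0000·ln C = -36.6633;  20.0000·k + 6·ln C = -5.0095.
Δ = 100.0000·6 − (20.0000)² = 200.0000; k = (-36.6633·6 − 20.0000·-5.0095)/200.0000 = -0.59895, ln C = (100.0000·-5.0095 − 20.0000·-36.6633)/200.0000 = 1.16156.

k = -0.599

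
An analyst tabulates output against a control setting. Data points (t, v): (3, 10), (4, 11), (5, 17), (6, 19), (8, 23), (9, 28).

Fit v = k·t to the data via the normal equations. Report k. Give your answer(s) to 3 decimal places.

The normal system MᵀM·[k]ᵀ = Mᵀv is [[231]]·[k]ᵀ = [709]ᵀ.
Hence k = 709 / 231 ≈ 3.06926.

k = 3.069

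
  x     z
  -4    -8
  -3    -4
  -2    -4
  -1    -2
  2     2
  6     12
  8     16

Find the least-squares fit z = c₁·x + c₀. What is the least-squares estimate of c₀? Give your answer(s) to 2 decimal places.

c₀ = 0.07

The normal system AᵀA·[c₁, c₀]ᵀ = Aᵀz is [[134, 6]; [6, 7]]·[c₁, c₀]ᵀ = [258, 12]ᵀ.
Determinant 134·7 − 6² = 902.
c₁ = (258·7 − 6·12)/902 = 867/451; c₀ = (134·12 − 6·258)/902 = 30/451.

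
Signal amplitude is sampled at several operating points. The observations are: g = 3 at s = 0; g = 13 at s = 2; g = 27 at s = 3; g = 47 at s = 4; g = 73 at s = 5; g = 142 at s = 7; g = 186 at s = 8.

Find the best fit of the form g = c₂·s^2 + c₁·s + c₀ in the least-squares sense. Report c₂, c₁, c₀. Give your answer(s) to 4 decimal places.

c₂ = 2.9664, c₁ = -0.8659, c₀ = 2.9597

Forming AᵀA = [[7475, 1079, 167]; [1079, 167, 29]; [167, 29, 7]] and Aᵀg = [21734, 3142, 491]ᵀ gives AᵀA·[c₂, c₁, c₀]ᵀ = Aᵀg.
Solving the 3×3 system (Gaussian elimination) gives c₂ = 142157/47922, c₁ = -41495/47922, c₀ = 3377/1141.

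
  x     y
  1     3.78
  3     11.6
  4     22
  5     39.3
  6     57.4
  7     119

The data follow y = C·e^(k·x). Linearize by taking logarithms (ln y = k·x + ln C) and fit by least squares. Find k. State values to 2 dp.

k = 0.57

Linearized form: ln y = k·x + ln C. From the 6 transformed points,
Σx = 26.0000, Σ(x)² = 136.0000, Σln y = 19.3722, Σx·ln y = 97.1572.
Equations: 136.0000·k + 26.0000·ln C = 97.1572;  26.0000·k + 6·ln C = 19.3722.
Slope k = (n·Σx·ln y − Σx·Σln y)/(n·Σ(x)² − (Σx)²) = (6·97.1572 − 26.0000·19.3722)/140.0000 = 0.56619; ln C = (Σln y − k·Σx)/n = 0.77520.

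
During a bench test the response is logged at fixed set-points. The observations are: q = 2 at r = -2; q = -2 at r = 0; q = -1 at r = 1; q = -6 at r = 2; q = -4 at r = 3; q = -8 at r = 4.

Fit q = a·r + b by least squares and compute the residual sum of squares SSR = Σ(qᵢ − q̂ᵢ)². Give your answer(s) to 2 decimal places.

SSR = 10.31

Compute the Gram sums: Σr·r = 34, Σr = 8, Σ1 = 6.
And Σr·q = -61, Σq = -19.
Eliminating b: 6·(row 1) − 8·(row 2) gives 140·a = 6·(-61) − 8·(-19) = -214, so a = -107/70.
Then b = ((-19) − 8·(-107/70))/6 = -79/70.
Residuals: 1/14, -61/70, 58/35, -127/70, 12/7, -53/70; SSR = 361/35.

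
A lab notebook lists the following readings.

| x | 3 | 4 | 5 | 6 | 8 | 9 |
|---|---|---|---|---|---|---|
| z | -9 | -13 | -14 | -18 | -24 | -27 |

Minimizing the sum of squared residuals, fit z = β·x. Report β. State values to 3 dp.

β = -2.996

From the data, Σx·x = 231.
For Mᵀz: Σx·z = -692.
Normal equations: [[231]]·[β]ᵀ = [-692]ᵀ.
Hence β = -692 / 231 ≈ -2.99567.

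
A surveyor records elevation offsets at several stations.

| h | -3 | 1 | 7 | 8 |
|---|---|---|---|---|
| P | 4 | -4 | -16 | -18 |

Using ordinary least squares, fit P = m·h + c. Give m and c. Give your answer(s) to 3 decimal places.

MᵀM·[m, c]ᵀ = MᵀP reads: 123·m + 13·c = -272;  13·m + 4·c = -34.
(Σh·h = 123, Σh = 13, Σ1 = 4, Σh·P = -272, ΣP = -34.)
Eliminating c: 4·(row 1) − 13·(row 2) gives 323·m = 4·(-272) − 13·(-34) = -646, so m = -2.
Then c = ((-34) − 13·(-2))/4 = -2.

m = -2.000, c = -2.000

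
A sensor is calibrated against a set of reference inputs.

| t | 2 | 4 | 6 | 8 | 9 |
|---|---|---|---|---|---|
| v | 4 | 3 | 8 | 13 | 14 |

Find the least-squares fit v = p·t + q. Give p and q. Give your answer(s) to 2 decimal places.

p = 1.66, q = -1.22

Entries of MᵀM: Σt·t = 201, Σt = 29, Σ1 = 5.
Right-hand side: Σt·v = 298, Σv = 42.
MᵀM·[p, q]ᵀ = Mᵀv becomes [[201, 29]; [29, 5]]·[p, q]ᵀ = [298, 42]ᵀ.
Δ = 201·5 − 29² = 164.
p = (298·5 − 29·42)/164 = 68/41; q = (201·42 − 29·298)/164 = -50/41.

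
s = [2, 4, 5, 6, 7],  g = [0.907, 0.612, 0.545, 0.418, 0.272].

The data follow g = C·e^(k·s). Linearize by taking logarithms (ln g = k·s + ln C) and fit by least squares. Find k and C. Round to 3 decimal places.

Linearized form: ln g = k·s + ln C. From the 5 transformed points,
AᵀA = [[130.0000, 24.0000]; [24.0000, 5]], rhs = [-19.5415, -3.3698]ᵀ  (here Σs = 24.0000, Σ(s)² = 130.0000, Σln g = -3.3698, Σs·ln g = -19.5415).
Slope k = (n·Σs·ln g − Σs·Σln g)/(n·Σ(s)² − (Σs)²) = (5·-19.5415 − 24.0000·-3.3698)/74.0000 = -0.22745; ln C = (Σln g − k·Σs)/n = 0.41780, so C = exp(0.41780) = 1.51862.

k = -0.227, C = 1.519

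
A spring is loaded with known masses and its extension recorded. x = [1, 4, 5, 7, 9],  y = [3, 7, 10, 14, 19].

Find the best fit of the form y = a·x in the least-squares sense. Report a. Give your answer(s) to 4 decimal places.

a = 2.0349

Normal-equation sums: Σx·x = 172.
Right-hand side: Σx·y = 350.
MᵀM·[a]ᵀ = Mᵀy becomes [[172]]·[a]ᵀ = [350]ᵀ.
Hence a = 350 / 172 ≈ 2.03488.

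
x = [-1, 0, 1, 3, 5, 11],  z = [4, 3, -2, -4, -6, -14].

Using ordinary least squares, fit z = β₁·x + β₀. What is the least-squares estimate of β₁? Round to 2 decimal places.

β₁ = -1.46

The normal system AᵀA·[β₁, β₀]ᵀ = Aᵀz is [[157, 19]; [19, 6]]·[β₁, β₀]ᵀ = [-202, -19]ᵀ.
Determinant 157·6 − 19² = 581.
β₁ = ((-202)·6 − 19·(-19))/581 = -851/581; β₀ = (157·(-19) − 19·(-202))/581 = 855/581.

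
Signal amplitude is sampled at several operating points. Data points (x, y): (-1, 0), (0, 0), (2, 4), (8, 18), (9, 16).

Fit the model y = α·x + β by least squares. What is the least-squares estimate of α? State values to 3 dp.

α = 1.869

Entries of AᵀA: Σx·x = 150, Σx = 18, Σ1 = 5.
Right-hand side: Σx·y = 296, Σy = 38.
AᵀA·[α, β]ᵀ = Aᵀy becomes [[150, 18]; [18, 5]]·[α, β]ᵀ = [296, 38]ᵀ.
Δ = 150·5 − 18² = 426.
α = (296·5 − 18·38)/426 = 398/213; β = (150·38 − 18·296)/426 = 62/71.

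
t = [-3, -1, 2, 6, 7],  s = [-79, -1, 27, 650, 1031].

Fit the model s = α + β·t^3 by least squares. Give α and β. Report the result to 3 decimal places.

XᵀX·[α, β]ᵀ = Xᵀs reads: 5·α + 539·β = 1628;  539·α + 165099·β = 496383.
(Σ1 = 5, Σt^3 = 539, Σt^3·t^3 = 165099, Σs = 1628, Σt^3·s = 496383.)
Determinant 5·165099 − 539² = 534974.
α = (1628·165099 − 539·496383)/534974 = 111885/48634; β = (5·496383 − 539·1628)/534974 = 1604423/534974.

α = 2.301, β = 2.999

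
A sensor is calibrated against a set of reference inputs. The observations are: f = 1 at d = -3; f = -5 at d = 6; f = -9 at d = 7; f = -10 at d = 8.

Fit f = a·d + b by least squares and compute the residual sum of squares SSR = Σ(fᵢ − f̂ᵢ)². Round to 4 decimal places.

XᵀX·[a, b]ᵀ = Xᵀf reads: 158·a + 18·b = -176;  18·a + 4·b = -23.
Determinant 158·4 − 18² = 308.
a = ((-176)·4 − 18·(-23))/308 = -145/154; b = (158·(-23) − 18·(-176))/308 = -233/154.
Residuals: -24/77, 333/154, -69/77, -21/22; SSR = 999/154.

SSR = 6.4870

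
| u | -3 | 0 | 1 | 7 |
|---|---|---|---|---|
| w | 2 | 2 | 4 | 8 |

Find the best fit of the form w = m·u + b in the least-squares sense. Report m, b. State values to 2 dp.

m = 0.64, b = 3.19

Entries of AᵀA: Σu·u = 59, Σu = 5, Σ1 = 4.
And Σu·w = 54, Σw = 16.
Δ = 59·4 − 5² = 211.
m = (54·4 − 5·16)/211 = 136/211; b = (59·16 − 5·54)/211 = 674/211.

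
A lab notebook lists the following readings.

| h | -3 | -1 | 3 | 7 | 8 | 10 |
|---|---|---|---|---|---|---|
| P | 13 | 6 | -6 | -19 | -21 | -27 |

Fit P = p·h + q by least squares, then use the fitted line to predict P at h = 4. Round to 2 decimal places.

P̂ = -9.00

Entries of XᵀX: Σh·h = 232, Σh = 24, Σ1 = 6.
And Σh·P = -634, ΣP = -54.
Normal equations: [[232, 24]; [24, 6]]·[p, q]ᵀ = [-634, -54]ᵀ.
det = 232·6 − 24² = 816.
p = ((-634)·6 − 24·(-54))/816 = -209/68; q = (232·(-54) − 24·(-634))/816 = 56/17.
At h = 4: P̂ = (-209/68)·(4) + (56/17)·(1) = -9.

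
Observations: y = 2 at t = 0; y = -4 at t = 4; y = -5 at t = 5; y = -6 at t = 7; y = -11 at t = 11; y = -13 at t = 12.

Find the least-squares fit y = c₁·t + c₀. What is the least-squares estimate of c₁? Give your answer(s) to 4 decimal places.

Sums needed: Σt·t = 355, Σt = 39, Σ1 = 6.
Right-hand side: Σt·y = -360, Σy = -37.
Normal equations: [[355, 39]; [39, 6]]·[c₁, c₀]ᵀ = [-360, -37]ᵀ.
Eliminating c₀: 6·(row 1) − 39·(row 2) gives 609·c₁ = 6·(-360) − 39·(-37) = -717, so c₁ = -239/203.
Then c₀ = ((-37) − 39·(-239/203))/6 = 905/609.

c₁ = -1.1773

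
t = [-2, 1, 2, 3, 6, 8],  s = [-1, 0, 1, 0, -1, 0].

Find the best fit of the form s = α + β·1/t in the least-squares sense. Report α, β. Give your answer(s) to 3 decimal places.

α = -0.413, β = 0.909

XᵀX·[α, β]ᵀ = Xᵀs reads: 6·α + (13/8)·β = -1;  (13/8)·α + (953/576)·β = 5/6.
(Σ1 = 6, Σ1/t = 13/8, Σ1/t·1/t = 953/576, Σs = -1, Σ1/t·s = 5/6.)
det = 6·(953/576) − (13/8)² = 1399/192.
α = ((-1)·(953/576) − (13/8)·(5/6))/(1399/192) = -1733/4197; β = (6·(5/6) − (13/8)·(-1))/(1399/192) = 1272/1399.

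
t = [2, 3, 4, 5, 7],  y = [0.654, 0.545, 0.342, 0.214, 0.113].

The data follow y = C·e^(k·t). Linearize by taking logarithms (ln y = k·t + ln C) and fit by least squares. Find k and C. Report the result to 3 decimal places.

Let Y = ln y. Fitting Y = k·t + ln C by least squares:
Σt = 21.0000, Σ(t)² = 103.0000, Σln y = -5.8267, Σt·ln y = -29.9335.
Equations: 103.0000·k + 21.0000·ln C = -29.9335;  21.0000·k + 5·ln C = -5.8267.
Slope k = (n·Σt·ln y − Σt·Σln y)/(n·Σ(t)² − (Σt)²) = (5·-29.9335 − 21.0000·-5.8267)/74.0000 = -0.36901; ln C = (Σln y − k·Σt)/n = 0.38448, so C = exp(0.38448) = 1.46885.

k = -0.369, C = 1.469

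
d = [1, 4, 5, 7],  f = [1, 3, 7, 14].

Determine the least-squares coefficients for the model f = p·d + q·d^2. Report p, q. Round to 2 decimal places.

Entries of AᵀA: Σd·d = 91, Σd·d^2 = 533, Σd^2·d^2 = 3283.
Moment sums: Σd·f = 146, Σd^2·f = 910.
AᵀA·[p, q]ᵀ = Aᵀf becomes [[91, 533]; [533, 3283]]·[p, q]ᵀ = [146, 910]ᵀ.
Eliminating q: 3283·(row 1) − 533·(row 2) gives 14664·p = 3283·146 − 533·910 = -5712, so p = -238/611.
Then q = (910 − 533·(-238/611))/3283 = 16/47.

p = -0.39, q = 0.34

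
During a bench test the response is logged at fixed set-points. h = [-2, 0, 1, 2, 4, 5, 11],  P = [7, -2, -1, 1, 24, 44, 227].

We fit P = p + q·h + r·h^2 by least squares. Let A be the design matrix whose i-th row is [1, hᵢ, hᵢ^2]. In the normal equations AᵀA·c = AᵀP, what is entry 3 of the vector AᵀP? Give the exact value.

Entry 3 ↔ basis h^2, so (AᵀP)_{3} = Σᵢ (h^2)·Pᵢ = (4)·(7) + (0)·(-2) + (1)·(-1) + (4)·(1) + (16)·(24) + (25)·(44) + (121)·(227) = 28982.

28982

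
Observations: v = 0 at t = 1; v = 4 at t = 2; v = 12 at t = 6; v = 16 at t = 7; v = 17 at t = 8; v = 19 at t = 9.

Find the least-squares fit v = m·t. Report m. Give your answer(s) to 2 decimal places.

Compute the Gram sums: Σt·t = 235.
For Aᵀv: Σt·v = 499.
Normal equations: [[235]]·[m]ᵀ = [499]ᵀ.
Hence m = 499 / 235 ≈ 2.1234.

m = 2.12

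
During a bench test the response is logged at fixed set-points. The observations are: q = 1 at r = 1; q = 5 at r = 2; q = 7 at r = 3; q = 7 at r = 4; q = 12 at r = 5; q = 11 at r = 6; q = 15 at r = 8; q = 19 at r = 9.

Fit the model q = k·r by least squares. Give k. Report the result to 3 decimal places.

Forming MᵀM = [[236]] and Mᵀq = [477]ᵀ gives MᵀM·[k]ᵀ = Mᵀq.
k = 477/236 = 2.02119.

k = 2.021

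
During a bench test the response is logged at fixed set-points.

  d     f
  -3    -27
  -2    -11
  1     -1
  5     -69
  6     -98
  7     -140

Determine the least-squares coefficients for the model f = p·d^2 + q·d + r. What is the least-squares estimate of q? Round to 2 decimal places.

q = 0.75

Forming AᵀA = [[4420, 650, 124]; [650, 124, 14]; [124, 14, 6]] and Aᵀf = [-12401, -1811, -346]ᵀ gives AᵀA·[p, q, r]ᵀ = Aᵀf.
Inverting the 3×3 Gram matrix, [p, q, r]ᵀ = [-88156/29667, 44215/59334, 39673/19778]ᵀ.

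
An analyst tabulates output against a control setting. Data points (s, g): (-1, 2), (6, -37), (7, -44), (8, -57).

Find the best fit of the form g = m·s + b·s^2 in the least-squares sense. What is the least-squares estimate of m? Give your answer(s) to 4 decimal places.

Forming AᵀA = [[150, 1070]; [1070, 7794]] and Aᵀg = [-988, -7134]ᵀ gives AᵀA·[m, b]ᵀ = Aᵀg.
Δ = 150·7794 − 1070² = 24200.
m = ((-988)·7794 − 1070·(-7134))/24200 = -16773/6050; b = (150·(-7134) − 1070·(-988))/24200 = -647/1210.

m = -2.7724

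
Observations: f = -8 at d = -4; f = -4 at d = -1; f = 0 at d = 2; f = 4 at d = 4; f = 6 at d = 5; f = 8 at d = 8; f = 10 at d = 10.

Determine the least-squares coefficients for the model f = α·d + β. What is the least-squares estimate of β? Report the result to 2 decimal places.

β = -2.27

With design matrix A, AᵀA = [[226, 24]; [24, 7]] and Aᵀf = [246, 16]ᵀ.
Δ = 226·7 − 24² = 1006.
α = (246·7 − 24·16)/1006 = 669/503; β = (226·16 − 24·246)/1006 = -1144/503.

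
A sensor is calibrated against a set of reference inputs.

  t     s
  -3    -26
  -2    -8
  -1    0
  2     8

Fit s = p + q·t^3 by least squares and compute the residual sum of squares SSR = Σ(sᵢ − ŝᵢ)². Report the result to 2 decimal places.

Sums needed: Σ1 = 4, Σt^3 = -28, Σt^3·t^3 = 858.
And Σs = -26, Σt^3·s = 830.
So MᵀM·[p, q]ᵀ = Mᵀs: [[4, -28]; [-28, 858]]·[p, q]ᵀ = [-26, 830]ᵀ.
Determinant 4·858 − (-28)² = 2648.
p = ((-26)·858 − (-28)·830)/2648 = 233/662; q = (4·830 − (-28)·(-26))/2648 = 324/331.
Residuals: 51/662, -345/662, 415/662, -121/662; SSR = 233/331.

SSR = 0.70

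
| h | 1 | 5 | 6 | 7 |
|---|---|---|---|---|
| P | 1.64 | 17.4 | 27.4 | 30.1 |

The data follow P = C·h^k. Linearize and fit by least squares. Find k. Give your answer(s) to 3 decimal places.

k = 1.516

Linearized form: ln P = k·ln h + ln C. From the 4 transformed points,
Σln h = 5.3471, Σ(ln h)² = 9.5873, Σln P = 10.0662, Σln h·ln P = 17.1539.
Equations: 9.5873·k + 5.3471·ln C = 17.1539;  5.3471·k + 4·ln C = 10.0662.
Solving (det = 9.7575): k = 1.51580, ln C = 0.49027.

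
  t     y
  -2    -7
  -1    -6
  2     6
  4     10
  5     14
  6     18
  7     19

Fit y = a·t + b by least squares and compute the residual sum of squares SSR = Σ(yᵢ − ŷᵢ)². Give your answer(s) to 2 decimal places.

SSR = 7.08

Normal-equation sums: Σt·t = 135, Σt = 21, Σ1 = 7.
Right-hand side: Σt·y = 383, Σy = 54.
MᵀM·[a, b]ᵀ = Mᵀy becomes [[135, 21]; [21, 7]]·[a, b]ᵀ = [383, 54]ᵀ.
Determinant 135·7 − 21² = 504.
a = (383·7 − 21·54)/504 = 221/72; b = (135·54 − 21·383)/504 = -251/168.
Residuals: 319/504, -181/126, 683/504, -395/504, 37/252, 181/168, -125/126; SSR = 3569/504.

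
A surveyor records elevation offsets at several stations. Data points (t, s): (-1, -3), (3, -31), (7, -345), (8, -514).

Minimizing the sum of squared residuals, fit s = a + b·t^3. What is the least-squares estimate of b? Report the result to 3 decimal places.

b = -0.996

The normal system MᵀM·[a, b]ᵀ = Mᵀs is [[4, 881]; [881, 380523]]·[a, b]ᵀ = [-893, -382337]ᵀ.
Determinant 4·380523 − 881² = 745931.
a = ((-893)·380523 − 881·(-382337))/745931 = -2968142/745931; b = (4·(-382337) − 881·(-893))/745931 = -742615/745931.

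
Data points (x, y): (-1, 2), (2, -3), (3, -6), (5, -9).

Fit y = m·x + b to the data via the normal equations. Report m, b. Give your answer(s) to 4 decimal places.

m = -1.8667, b = 0.2000

Setting ∂/∂m … = 0 gives: 39·m + 9·b = -71;  9·m + 4·b = -16.
(Σx·x = 39, Σx = 9, Σ1 = 4, Σx·y = -71, Σy = -16.)
Eliminating b: 4·(row 1) − 9·(row 2) gives 75·m = 4·(-71) − 9·(-16) = -140, so m = -28/15.
Then b = ((-16) − 9·(-28/15))/4 = 1/5.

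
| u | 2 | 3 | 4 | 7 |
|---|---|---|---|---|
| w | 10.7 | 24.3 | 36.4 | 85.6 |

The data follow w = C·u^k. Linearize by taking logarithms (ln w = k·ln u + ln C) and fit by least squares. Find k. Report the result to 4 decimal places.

With ln wᵢ as the transformed response and ln uᵢ as the regressor:
Σln u = 5.1240, Σ(ln u)² = 7.3958, Σln w = 13.6050, Σln u·ln w = 18.7898.
Equations: 7.3958·k + 5.1240·ln C = 18.7898;  5.1240·k + 4·ln C = 13.6050.
Slope k = (n·Σln u·ln w − Σln u·Σln w)/(n·Σ(ln u)² − (Σln u)²) = (4·18.7898 − 5.1240·13.6050)/3.3281 = 1.63695; ln C = (Σln w − k·Σln u)/n = 1.30432.

k = 1.6370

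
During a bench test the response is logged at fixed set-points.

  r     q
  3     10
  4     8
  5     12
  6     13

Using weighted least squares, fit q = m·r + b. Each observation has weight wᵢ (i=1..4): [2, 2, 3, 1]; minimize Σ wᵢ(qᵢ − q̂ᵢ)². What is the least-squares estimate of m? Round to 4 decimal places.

m = 1.2857

Sums needed: Σwᵢ·r·r = 161, Σwᵢ·r = 35, Σwᵢ·1 = 8.
For XᵀWq: Σwᵢ·r·q = 382, Σwᵢ·q = 85.
XᵀWX·[m, b]ᵀ = XᵀWq becomes [[161, 35]; [35, 8]]·[m, b]ᵀ = [382, 85]ᵀ.
det = 161·8 − 35² = 63.
m = (382·8 − 35·85)/63 = 9/7; b = (161·85 − 35·382)/63 = 5.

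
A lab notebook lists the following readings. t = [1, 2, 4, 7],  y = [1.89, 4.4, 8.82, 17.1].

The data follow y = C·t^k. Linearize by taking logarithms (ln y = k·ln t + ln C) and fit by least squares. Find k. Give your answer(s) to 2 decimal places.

k = 1.12

With ln yᵢ as the transformed response and ln tᵢ as the regressor:
AᵀA = [[6.1888, 4.0254]; [4.0254, 4]], rhs = [9.5696, 7.1343]ᵀ  (here Σln t = 4.0254, Σ(ln t)² = 6.1888, Σln y = 7.1343, Σln t·ln y = 9.5696).
Slope k = (n·Σln t·ln y − Σln t·Σln y)/(n·Σ(ln t)² − (Σln t)²) = (4·9.5696 − 4.0254·7.1343)/8.5519 = 1.11791; ln C = (Σln y − k·Σln t)/n = 0.65857.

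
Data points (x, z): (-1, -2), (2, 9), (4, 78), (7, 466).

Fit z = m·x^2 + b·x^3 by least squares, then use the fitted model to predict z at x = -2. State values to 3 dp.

Forming AᵀA = [[2674, 17862]; [17862, 121810]] and Aᵀz = [24116, 164904]ᵀ gives AᵀA·[m, b]ᵀ = Aᵀz.
Δ = 2674·121810 − 17862² = 6668896.
m = (24116·121810 − 17862·164904)/6668896 = -76397/64124; b = (2674·164904 − 17862·24116)/6668896 = 1274163/833612.
At x = -2: ẑ = (-76397/64124)·(4) + (1274163/833612)·(-8) = -3541487/208403.

ẑ = -16.993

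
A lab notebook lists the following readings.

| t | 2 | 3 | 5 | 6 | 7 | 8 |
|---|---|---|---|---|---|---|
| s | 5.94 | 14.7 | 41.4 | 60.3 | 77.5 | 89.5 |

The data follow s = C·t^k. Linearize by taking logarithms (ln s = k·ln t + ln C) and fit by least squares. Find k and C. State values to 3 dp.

Linearized form: ln s = k·ln t + ln C. From the 6 transformed points,
Σln t = 9.2183, Σ(ln t)² = 15.5987, Σln s = 21.1367, Σln t·ln s = 35.3361.
Equations: 15.5987·k + 9.2183·ln C = 35.3361;  9.2183·k + 6·ln C = 21.1367.
Solving (det = 8.6152): k = 1.99320, ln C = 0.46046, so C = exp(0.46046) = 1.58481.

k = 1.993, C = 1.585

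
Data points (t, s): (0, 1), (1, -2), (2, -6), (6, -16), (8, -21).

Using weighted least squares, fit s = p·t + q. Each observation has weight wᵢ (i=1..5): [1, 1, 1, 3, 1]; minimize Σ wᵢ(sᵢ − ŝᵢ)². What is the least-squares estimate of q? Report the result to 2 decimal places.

q = 0.45

Compute the Gram sums: Σwᵢ·t·t = 177, Σwᵢ·t = 29, Σwᵢ·1 = 7.
And Σwᵢ·t·s = -470, Σwᵢ·s = -76.
So XᵀWX·[p, q]ᵀ = XᵀWs: [[177, 29]; [29, 7]]·[p, q]ᵀ = [-470, -76]ᵀ.
det = 177·7 − 29² = 398.
p = ((-470)·7 − 29·(-76))/398 = -543/199; q = (177·(-76) − 29·(-470))/398 = 89/199.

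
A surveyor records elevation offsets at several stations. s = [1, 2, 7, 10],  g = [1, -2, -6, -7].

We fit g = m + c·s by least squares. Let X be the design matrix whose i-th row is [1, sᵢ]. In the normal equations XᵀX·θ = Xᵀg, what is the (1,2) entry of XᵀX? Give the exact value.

Row 1 ↔ basis 1, column 2 ↔ basis s, so (XᵀX)_{1,2} = Σᵢ s = (1)·(1) + (1)·(2) + (1)·(7) + (1)·(10) = 20.

20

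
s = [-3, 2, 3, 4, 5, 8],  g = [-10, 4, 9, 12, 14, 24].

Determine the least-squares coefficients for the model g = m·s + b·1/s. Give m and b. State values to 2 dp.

Setting ∂/∂m … = 0 gives: 127·m + 6·b = 375;  6·m + (8501/14400)·b = 257/15.
Δ = 127·(8501/14400) − 6² = 561227/14400.
m = (375·(8501/14400) − 6·(257/15))/(561227/14400) = 1707555/561227; b = (127·(257/15) − 6·375)/(561227/14400) = -1066560/561227.

m = 3.04, b = -1.90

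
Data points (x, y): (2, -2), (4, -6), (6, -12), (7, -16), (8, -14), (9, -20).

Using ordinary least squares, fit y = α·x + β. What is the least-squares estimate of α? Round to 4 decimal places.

Compute the Gram sums: Σx·x = 250, Σx = 36, Σ1 = 6.
And Σx·y = -504, Σy = -70.
So AᵀA·[α, β]ᵀ = Aᵀy: [[250, 36]; [36, 6]]·[α, β]ᵀ = [-504, -70]ᵀ.
Δ = 250·6 − 36² = 204.
α = ((-504)·6 − 36·(-70))/204 = -42/17; β = (250·(-70) − 36·(-504))/204 = 161/51.

α = -2.4706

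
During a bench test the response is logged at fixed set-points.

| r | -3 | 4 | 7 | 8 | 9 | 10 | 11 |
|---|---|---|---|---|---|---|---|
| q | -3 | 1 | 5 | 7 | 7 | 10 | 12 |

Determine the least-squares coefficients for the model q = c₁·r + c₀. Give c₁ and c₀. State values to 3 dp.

Forming XᵀX = [[440, 46]; [46, 7]] and Xᵀq = [399, 39]ᵀ gives XᵀX·[c₁, c₀]ᵀ = Xᵀq.
det = 440·7 − 46² = 964.
c₁ = (399·7 − 46·39)/964 = 999/964; c₀ = (440·39 − 46·399)/964 = -597/482.

c₁ = 1.036, c₀ = -1.239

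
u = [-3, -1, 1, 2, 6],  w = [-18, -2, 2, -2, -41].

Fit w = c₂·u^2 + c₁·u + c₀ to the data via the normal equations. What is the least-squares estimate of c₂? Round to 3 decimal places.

c₂ = -1.478

From the data, Σu^2·u^2 = 1395, Σu^2·u = 197, Σu^2 = 51, Σu·u = 51, Σu = 5, Σ1 = 5.
For Mᵀw: Σu^2·w = -1646, Σu·w = -192, Σw = -61.
Solving the 3×3 system (Gaussian elimination) gives c₂ = -34961/23656, c₁ = 43595/23656, c₀ = 6101/5914.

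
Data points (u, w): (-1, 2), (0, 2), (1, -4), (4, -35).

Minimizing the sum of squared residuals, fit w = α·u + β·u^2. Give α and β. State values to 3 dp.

Normal-equation sums: Σu·u = 18, Σu·u^2 = 64, Σu^2·u^2 = 258.
Moment sums: Σu·w = -146, Σu^2·w = -562.
Normal equations: [[18, 64]; [64, 258]]·[α, β]ᵀ = [-146, -562]ᵀ.
Determinant 18·258 − 64² = 548.
α = ((-146)·258 − 64·(-562))/548 = -425/137; β = (18·(-562) − 64·(-146))/548 = -193/137.

α = -3.102, β = -1.409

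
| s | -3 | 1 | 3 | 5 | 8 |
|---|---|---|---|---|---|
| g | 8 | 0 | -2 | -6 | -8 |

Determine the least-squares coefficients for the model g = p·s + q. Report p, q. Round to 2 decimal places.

XᵀX·[p, q]ᵀ = Xᵀg reads: 108·p + 14·q = -124;  14·p + 5·q = -8.
(Σs·s = 108, Σs = 14, Σ1 = 5, Σs·g = -124, Σg = -8.)
Determinant 108·5 − 14² = 344.
p = ((-124)·5 − 14·(-8))/344 = -127/86; q = (108·(-8) − 14·(-124))/344 = 109/43.

p = -1.48, q = 2.53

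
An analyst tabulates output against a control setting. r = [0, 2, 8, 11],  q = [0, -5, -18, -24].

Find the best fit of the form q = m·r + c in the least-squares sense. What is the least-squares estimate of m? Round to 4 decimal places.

m = -2.1746

Forming XᵀX = [[189, 21]; [21, 4]] and Xᵀq = [-418, -47]ᵀ gives XᵀX·[m, c]ᵀ = Xᵀq.
Determinant 189·4 − 21² = 315.
m = ((-418)·4 − 21·(-47))/315 = -137/63; c = (189·(-47) − 21·(-418))/315 = -1/3.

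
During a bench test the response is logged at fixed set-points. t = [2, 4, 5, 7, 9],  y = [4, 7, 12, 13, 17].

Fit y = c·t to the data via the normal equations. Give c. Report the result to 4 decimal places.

c = 1.9429

Normal-equation sums: Σt·t = 175.
For Aᵀy: Σt·y = 340.
AᵀA·[c]ᵀ = Aᵀy becomes [[175]]·[c]ᵀ = [340]ᵀ.
c = 340/175 = 1.94286.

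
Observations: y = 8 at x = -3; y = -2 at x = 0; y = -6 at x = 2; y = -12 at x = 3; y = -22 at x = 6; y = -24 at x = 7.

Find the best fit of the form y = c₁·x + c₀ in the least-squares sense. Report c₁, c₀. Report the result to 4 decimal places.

Entries of AᵀA: Σx·x = 107, Σx = 15, Σ1 = 6.
Right-hand side: Σx·y = -372, Σy = -58.
AᵀA·[c₁, c₀]ᵀ = Aᵀy becomes [[107, 15]; [15, 6]]·[c₁, c₀]ᵀ = [-372, -58]ᵀ.
Eliminating c₀: 6·(row 1) − 15·(row 2) gives 417·c₁ = 6·(-372) − 15·(-58) = -1362, so c₁ = -454/139.
Then c₀ = ((-58) − 15·(-454/139))/6 = -626/417.

c₁ = -3.2662, c₀ = -1.5012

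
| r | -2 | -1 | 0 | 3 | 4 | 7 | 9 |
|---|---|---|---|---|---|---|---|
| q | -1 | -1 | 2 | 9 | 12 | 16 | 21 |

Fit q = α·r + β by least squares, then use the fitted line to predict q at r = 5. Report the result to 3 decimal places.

Entries of MᵀM: Σr·r = 160, Σr = 20, Σ1 = 7.
Moment sums: Σr·q = 379, Σq = 58.
Δ = 160·7 − 20² = 720.
α = (379·7 − 20·58)/720 = 1493/720; β = (160·58 − 20·379)/720 = 85/36.
At r = 5: q̂ = (1493/720)·(5) + (85/36)·(1) = 611/48.

q̂ = 12.729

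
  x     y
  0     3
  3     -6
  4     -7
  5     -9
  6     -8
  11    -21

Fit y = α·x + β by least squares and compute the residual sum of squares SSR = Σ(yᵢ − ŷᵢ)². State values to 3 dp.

Normal-equation sums: Σx·x = 207, Σx = 29, Σ1 = 6.
Right-hand side: Σx·y = -370, Σy = -48.
Normal equations: [[207, 29]; [29, 6]]·[α, β]ᵀ = [-370, -48]ᵀ.
det = 207·6 − 29² = 401.
α = ((-370)·6 − 29·(-48))/401 = -828/401; β = (207·(-48) − 29·(-370))/401 = 794/401.
Residuals: 409/401, -716/401, -289/401, -263/401, 966/401, -107/401; SSR = 4432/401.

SSR = 11.052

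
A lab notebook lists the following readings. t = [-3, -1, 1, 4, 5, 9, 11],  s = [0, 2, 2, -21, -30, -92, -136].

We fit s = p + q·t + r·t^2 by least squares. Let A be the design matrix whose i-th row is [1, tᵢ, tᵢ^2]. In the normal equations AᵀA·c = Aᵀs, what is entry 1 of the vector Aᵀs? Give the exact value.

-275

Entry 1 ↔ basis 1, so (Aᵀs)_{1} = Σᵢ sᵢ = (1)·(0) + (1)·(2) + (1)·(2) + (1)·(-21) + (1)·(-30) + (1)·(-92) + (1)·(-136) = -275.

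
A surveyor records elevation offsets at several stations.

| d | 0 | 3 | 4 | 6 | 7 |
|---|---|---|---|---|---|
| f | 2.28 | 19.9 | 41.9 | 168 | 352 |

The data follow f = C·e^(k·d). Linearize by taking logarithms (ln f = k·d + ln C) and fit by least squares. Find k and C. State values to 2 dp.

k = 0.72, C = 2.30

Taking logs, ln f = k·d + ln C, so regress ln f on d.
Σd = 20.0000, Σ(d)² = 110.0000, Σln f = 18.5378, Σd·ln f = 95.7025.
Equations: 110.0000·k + 20.0000·ln C = 95.7025;  20.0000·k + 5·ln C = 18.5378.
Solving (det = 150.0000): k = 0.71838, ln C = 0.83404, so C = exp(0.83404) = 2.30259.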